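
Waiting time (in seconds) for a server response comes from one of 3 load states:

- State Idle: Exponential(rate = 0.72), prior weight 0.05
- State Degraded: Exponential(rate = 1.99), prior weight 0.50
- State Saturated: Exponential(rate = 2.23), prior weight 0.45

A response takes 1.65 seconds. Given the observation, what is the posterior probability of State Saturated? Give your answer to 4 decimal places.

P(component k | x) = P(Z=k)·f_k(x) / marginal(x), where marginal(x) = Σ_j P(Z=j)·f_j(x).
Evaluate each component's likelihood at the observed value:
  f_Idle = 0.72·e^(−0.72·1.65) = 0.72·e^(−1.1880) = 0.219478
  f_Degraded = 1.99·e^(−1.99·1.65) = 1.99·e^(−3.2835) = 0.0746186
  f_Saturated = 2.23·e^(−2.23·1.65) = 2.23·e^(−3.6795) = 0.0562754
Prior × likelihood for each component:
  P(Z=Idle)·f_Idle = 0.05 × 0.219478 = 0.0109739
  P(Z=Degraded)·f_Degraded = 0.50 × 0.0746186 = 0.0373093
  P(Z=Saturated)·f_Saturated = 0.45 × 0.0562754 = 0.0253239
Denominator: 0.0109739 + 0.0373093 + 0.0253239 = 0.0736071
P(State Saturated | data) ≈ 0.3440

0.3440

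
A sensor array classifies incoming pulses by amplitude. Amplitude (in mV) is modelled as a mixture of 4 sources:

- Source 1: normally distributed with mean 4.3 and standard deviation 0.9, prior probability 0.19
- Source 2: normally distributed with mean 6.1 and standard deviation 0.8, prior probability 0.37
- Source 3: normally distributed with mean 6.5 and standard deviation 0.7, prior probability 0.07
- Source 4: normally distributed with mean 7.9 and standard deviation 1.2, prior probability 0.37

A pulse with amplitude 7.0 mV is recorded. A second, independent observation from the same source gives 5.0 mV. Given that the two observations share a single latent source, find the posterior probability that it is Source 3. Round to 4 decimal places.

0.0780

Apply Bayes' rule: the posterior for each component is proportional to its prior times its likelihood at x.
Since both observations come from the same component, the likelihood for component k is f_k(x₁)·f_k(x₂).
  f_1 = [0.00492428] × [0.327572] = 0.00161306
  f_2 = [0.264846] × [0.193765] = 0.0513179
  f_3 = [0.441593] × [0.057373] = 0.0253355
  f_4 = [0.250948] × [0.0179279] = 0.00449896
Unnormalised posteriors:
  P(Z=1)·f_1 = 0.19 × 0.00161306 = 0.000306481
  P(Z=2)·f_2 = 0.37 × 0.0513179 = 0.0189876
  P(Z=3)·f_3 = 0.07 × 0.0253355 = 0.00177349
  P(Z=4)·f_4 = 0.37 × 0.00449896 = 0.00166462
Evidence: 0.000306481 + 0.0189876 + 0.00177349 + 0.00166462 = 0.0227322
P(Source 3 | data) = 0.00177349 / 0.0227322 ≈ 0.0780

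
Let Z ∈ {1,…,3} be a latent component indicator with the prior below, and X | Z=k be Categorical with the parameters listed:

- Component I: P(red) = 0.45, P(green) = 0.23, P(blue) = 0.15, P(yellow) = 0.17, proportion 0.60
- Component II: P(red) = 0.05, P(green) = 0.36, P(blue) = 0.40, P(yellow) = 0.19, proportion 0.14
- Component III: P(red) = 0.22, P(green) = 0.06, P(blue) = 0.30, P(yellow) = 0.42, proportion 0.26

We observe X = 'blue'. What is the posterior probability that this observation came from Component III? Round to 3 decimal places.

Posterior ∝ prior × likelihood, so P(k | x) ∝ w_k f_k(x); normalise over all components.
Evaluate each component's likelihood at the observed value:
  f_I = P(blue | comp) = 0.15
  f_II = P(blue | comp) = 0.40
  f_III = P(blue | comp) = 0.30
Unnormalised posteriors:
  w_I·f_I = 0.60 × 0.15 = 0.09
  w_II·f_II = 0.14 × 0.4 = 0.056
  w_III·f_III = 0.26 × 0.3 = 0.078
Marginal: 0.09 + 0.056 + 0.078 = 0.224
So the posterior for Component III is 0.078 / 0.224 ≈ 0.348.

0.348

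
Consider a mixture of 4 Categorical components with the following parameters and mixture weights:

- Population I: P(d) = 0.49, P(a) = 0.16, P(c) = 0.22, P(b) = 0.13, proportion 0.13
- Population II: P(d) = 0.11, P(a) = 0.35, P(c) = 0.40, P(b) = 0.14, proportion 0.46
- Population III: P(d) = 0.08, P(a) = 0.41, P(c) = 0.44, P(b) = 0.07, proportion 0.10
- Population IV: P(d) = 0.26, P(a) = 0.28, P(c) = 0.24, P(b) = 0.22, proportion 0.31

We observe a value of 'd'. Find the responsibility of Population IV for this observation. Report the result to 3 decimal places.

Posterior ∝ prior × likelihood, so P(k | x) ∝ π_k f_k(x); normalise over all components.
Evaluate each component's likelihood at the observed value:
  p_I = P(d | comp) = 0.49
  p_II = P(d | comp) = 0.11
  p_III = P(d | comp) = 0.08
  p_IV = P(d | comp) = 0.26
Multiply by the mixture weights:
  π_I·p_I = 0.13 × 0.49 = 0.0637
  π_II·p_II = 0.46 × 0.11 = 0.0506
  π_III·p_III = 0.10 × 0.08 = 0.008
  π_IV·p_IV = 0.31 × 0.26 = 0.0806
Marginal: 0.0637 + 0.0506 + 0.008 + 0.0806 = 0.2029
P(Population IV | data) = 0.0806 / 0.2029 ≈ 0.397

0.397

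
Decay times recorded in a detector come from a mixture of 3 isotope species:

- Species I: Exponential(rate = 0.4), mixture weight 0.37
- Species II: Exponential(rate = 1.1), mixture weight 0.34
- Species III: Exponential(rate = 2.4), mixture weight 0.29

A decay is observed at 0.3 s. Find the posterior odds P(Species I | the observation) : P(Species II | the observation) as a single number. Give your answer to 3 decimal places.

Only the two components matter; the odds are (π_i f_i(x)) / (π_j f_j(x)).
Evaluate each component's likelihood at the observed value:
  L_I = 0.354768
  L_II = 0.790816
  L_III = 1.16821
Odds = (0.37/0.34) × (0.354768/0.790816) = 1.08824 × 0.44861 ≈ 0.488

0.488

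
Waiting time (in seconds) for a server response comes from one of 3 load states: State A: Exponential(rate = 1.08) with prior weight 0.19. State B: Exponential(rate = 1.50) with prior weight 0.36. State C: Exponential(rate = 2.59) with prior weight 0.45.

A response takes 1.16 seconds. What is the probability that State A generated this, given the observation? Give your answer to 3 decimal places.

The responsibility of component k is P(Z=k) f_k(x) divided by Σ_j P(Z=j) f_j(x).
Component likelihoods at x = 1.16 seconds:
  f_A = 0.30856
  f_B = 0.263281
  f_C = 0.128382
Prior × likelihood for each component:
  P(Z=A)·f_A = 0.19 × 0.30856 = 0.0586264
  P(Z=B)·f_B = 0.36 × 0.263281 = 0.094781
  P(Z=C)·f_C = 0.45 × 0.128382 = 0.0577721
Evidence: 0.0586264 + 0.094781 + 0.0577721 = 0.211179
P(State A | data) = 0.0586264 / 0.211179 ≈ 0.278

0.278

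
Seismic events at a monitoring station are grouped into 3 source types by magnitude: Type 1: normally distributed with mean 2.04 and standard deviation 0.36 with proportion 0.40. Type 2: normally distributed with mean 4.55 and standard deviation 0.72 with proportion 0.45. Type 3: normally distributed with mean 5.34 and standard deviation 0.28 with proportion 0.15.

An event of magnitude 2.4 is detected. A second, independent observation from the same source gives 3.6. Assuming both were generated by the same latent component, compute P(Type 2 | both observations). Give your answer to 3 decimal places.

0.964

The responsibility of component k is w_k f_k(x) divided by Σ_j w_j f_j(x).
Since both observations come from the same component, the likelihood for component k is f_k(x₁)·f_k(x₂).
  L_1 = [(1/(0.36·√(2π)))·exp(−(2.4−2.04)²/(2·0.36²)) = 1.108173·exp(-0.50000) = 0.672141] × [9.26968e-05] = 6.23053e-05
  L_2 = [(1/(0.72·√(2π)))·exp(−(2.4−4.55)²/(2·0.72²)) = 0.554087·exp(-4.45843) = 0.00641662] × [0.232027] = 0.00148883
  L_3 = [(1/(0.28·√(2π)))·exp(−(2.4−5.34)²/(2·0.28²)) = 1.424794·exp(-55.12500) = 1.63406e-24] × [5.86275e-09] = 9.58011e-33
Weight by the priors:
  w_1·L_1 = 0.40 × 6.23053e-05 = 2.49221e-05
  w_2·L_2 = 0.45 × 0.00148883 = 0.000669973
  w_3·L_3 = 0.15 × 9.58011e-33 = 1.43702e-33
Evidence: 2.49221e-05 + 0.000669973 + 1.43702e-33 = 0.000694895
P(Type 2 | data) ≈ 0.964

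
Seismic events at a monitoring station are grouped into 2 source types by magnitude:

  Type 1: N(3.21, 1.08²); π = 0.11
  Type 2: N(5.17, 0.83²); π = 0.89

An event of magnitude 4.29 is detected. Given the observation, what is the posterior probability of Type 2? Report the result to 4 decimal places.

0.9082

Posterior ∝ prior × likelihood, so P(k | x) ∝ P(Z=k) f_k(x); normalise over all components.
Component likelihoods at x = 4.29:
  p_1 = 0.224047
  p_2 = 0.27399
Unnormalised posteriors:
  P(Z=1)·p_1 = 0.11 × 0.224047 = 0.0246452
  P(Z=2)·p_2 = 0.89 × 0.27399 = 0.243851
Evidence: 0.0246452 + 0.243851 = 0.268496
P(Type 2 | the observation) ≈ 0.9082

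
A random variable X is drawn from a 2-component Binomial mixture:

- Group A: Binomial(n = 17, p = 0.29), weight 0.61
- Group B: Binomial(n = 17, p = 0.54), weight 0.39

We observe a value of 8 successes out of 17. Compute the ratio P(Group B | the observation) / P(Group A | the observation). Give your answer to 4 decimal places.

1.8586

The posterior odds equal the prior odds times the likelihood ratio: (P(Z=i)/P(Z=j))·(f_i(x)/f_j(x)).
Binomial probabilities:
  f_A = 0.0557563
  f_B = 0.16209
Posterior odds = (P(Z=B)·f_B) / (P(Z=A)·f_A) = (0.39·0.16209) / (0.61·0.0557563) = 0.063215 / 0.0340114 ≈ 1.8586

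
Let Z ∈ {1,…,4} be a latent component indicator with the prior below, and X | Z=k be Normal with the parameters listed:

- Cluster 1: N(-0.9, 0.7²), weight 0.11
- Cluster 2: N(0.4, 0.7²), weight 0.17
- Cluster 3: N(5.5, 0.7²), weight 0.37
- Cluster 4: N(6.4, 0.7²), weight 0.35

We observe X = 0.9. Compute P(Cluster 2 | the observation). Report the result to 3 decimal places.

Posterior ∝ prior × likelihood, so P(k | x) ∝ π_k f_k(x); normalise over all components.
Evaluate each component's likelihood at the observed value:
  f_1 = 0.0208921
  f_2 = 0.441593
  f_3 = 2.39109e-10
  f_4 = 2.24024e-14
Weight by the priors:
  π_1·f_1 = 0.11 × 0.0208921 = 0.00229813
  π_2·f_2 = 0.17 × 0.441593 = 0.0750709
  π_3·f_3 = 0.37 × 2.39109e-10 = 8.84704e-11
  π_4·f_4 = 0.35 × 2.24024e-14 = 7.84082e-15
Marginal: 0.00229813 + 0.0750709 + 8.84704e-11 + 7.84082e-15 = 0.077369
P(Cluster 2 | x) = 0.0750709 / 0.077369 ≈ 0.970

0.970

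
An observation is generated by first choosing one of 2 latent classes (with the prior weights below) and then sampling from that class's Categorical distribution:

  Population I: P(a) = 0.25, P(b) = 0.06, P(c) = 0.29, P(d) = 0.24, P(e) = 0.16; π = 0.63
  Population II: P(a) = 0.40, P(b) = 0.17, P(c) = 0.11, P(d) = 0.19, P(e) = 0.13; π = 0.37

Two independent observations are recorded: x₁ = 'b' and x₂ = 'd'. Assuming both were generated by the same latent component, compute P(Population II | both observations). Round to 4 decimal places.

0.5685

By Bayes' theorem, P(k | x) = w_k f_k(x) / Σ_j w_j f_j(x).
Since both observations come from the same component, the likelihood for component k is f_k(x₁)·f_k(x₂).
  f_I = [0.06] × [0.24] = 0.0144
  f_II = [0.17] × [0.19] = 0.0323
Prior × likelihood for each component:
  w_I·f_I = 0.63 × 0.0144 = 0.009072
  w_II·f_II = 0.37 × 0.0323 = 0.011951
Evidence: 0.009072 + 0.011951 = 0.021023
So the posterior for Population II is 0.011951 / 0.021023 ≈ 0.5685.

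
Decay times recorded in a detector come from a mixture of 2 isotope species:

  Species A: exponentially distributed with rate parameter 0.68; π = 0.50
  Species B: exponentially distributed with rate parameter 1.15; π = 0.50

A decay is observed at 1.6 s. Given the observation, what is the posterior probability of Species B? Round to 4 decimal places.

By Bayes' theorem, P(k | x) = π_k f_k(x) / Σ_j π_j f_j(x).
Evaluate each component's likelihood at the observed value:
  L_A = 0.68·e^(−0.68·1.6) = 0.68·e^(−1.0880) = 0.229085
  L_B = 1.15·e^(−1.15·1.6) = 1.15·e^(−1.8400) = 0.18264
Prior × likelihood for each component:
  π_A·L_A = 0.50 × 0.229085 = 0.114542
  π_B·L_B = 0.50 × 0.18264 = 0.09132
Sum: 0.114542 + 0.09132 = 0.205862
P(Species B | the observation) = 0.09132 / 0.205862 ≈ 0.4436

0.4436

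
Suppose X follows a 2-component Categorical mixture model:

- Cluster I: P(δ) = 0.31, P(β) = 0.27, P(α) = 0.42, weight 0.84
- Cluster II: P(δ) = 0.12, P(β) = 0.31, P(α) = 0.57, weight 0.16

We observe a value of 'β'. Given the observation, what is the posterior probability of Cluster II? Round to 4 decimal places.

Posterior ∝ prior × likelihood, so P(k | x) ∝ w_k f_k(x); normalise over all components.
Categorical probabilities:
  f_I = P(β | comp) = 0.27
  f_II = P(β | comp) = 0.31
Multiply by the mixture weights:
  w_I·f_I = 0.84 × 0.27 = 0.2268
  w_II·f_II = 0.16 × 0.31 = 0.0496
Sum: 0.2268 + 0.0496 = 0.2764
So the posterior for Cluster II is 0.0496 / 0.2764 ≈ 0.1795.

0.1795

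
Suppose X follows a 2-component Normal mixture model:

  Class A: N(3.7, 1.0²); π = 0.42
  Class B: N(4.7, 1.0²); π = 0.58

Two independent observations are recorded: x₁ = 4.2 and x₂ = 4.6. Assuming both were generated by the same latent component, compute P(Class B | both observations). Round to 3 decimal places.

By Bayes' theorem, P(k | x) = w_k f_k(x) / Σ_j w_j f_j(x).
Since both observations come from the same component, the likelihood for component k is f_k(x₁)·f_k(x₂).
  L_A = [0.352065] × [0.266085] = 0.0936794
  L_B = [0.352065] × [0.396953] = 0.139753
Weight by the priors:
  w_A·L_A = 0.42 × 0.0936794 = 0.0393453
  w_B·L_B = 0.58 × 0.139753 = 0.0810569
Normaliser: 0.0393453 + 0.0810569 = 0.120402
So the posterior for Class B is 0.0810569 / 0.120402 ≈ 0.673.

0.673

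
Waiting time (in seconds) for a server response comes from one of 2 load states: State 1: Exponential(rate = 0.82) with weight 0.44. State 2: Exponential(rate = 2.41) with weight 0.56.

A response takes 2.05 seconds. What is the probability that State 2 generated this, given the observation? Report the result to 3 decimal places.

0.126

By Bayes' theorem, P(k | x) = w_k f_k(x) / Σ_j w_j f_j(x).
Evaluate each component's likelihood at the observed value:
  f_1 = 0.82·e^(−0.82·2.05) = 0.82·e^(−1.6810) = 0.152674
  f_2 = 2.41·e^(−2.41·2.05) = 2.41·e^(−4.9405) = 0.017234
Unnormalised posteriors:
  w_1·f_1 = 0.44 × 0.152674 = 0.0671765
  w_2·f_2 = 0.56 × 0.017234 = 0.00965102
Denominator: 0.0671765 + 0.00965102 = 0.0768275
P(State 2 | data) = 0.00965102 / 0.0768275 ≈ 0.126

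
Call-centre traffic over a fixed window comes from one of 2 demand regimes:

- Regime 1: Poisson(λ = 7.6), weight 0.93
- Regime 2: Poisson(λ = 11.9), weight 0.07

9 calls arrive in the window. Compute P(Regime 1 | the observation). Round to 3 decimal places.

0.945

The responsibility of component k is π_k f_k(x) divided by Σ_j π_j f_j(x).
Component likelihoods at x = 9 calls:
  L_1 = e^(−7.6)·7.6^9/9! = 0.11666
  L_2 = e^(−11.9)·11.9^9/9! = 0.0895479
Prior × likelihood for each component:
  π_1·L_1 = 0.93 × 0.11666 = 0.108494
  π_2·L_2 = 0.07 × 0.0895479 = 0.00626835
Marginal: 0.108494 + 0.00626835 = 0.114762
P(Regime 1 | 9 calls) = 0.108494 / 0.114762 ≈ 0.945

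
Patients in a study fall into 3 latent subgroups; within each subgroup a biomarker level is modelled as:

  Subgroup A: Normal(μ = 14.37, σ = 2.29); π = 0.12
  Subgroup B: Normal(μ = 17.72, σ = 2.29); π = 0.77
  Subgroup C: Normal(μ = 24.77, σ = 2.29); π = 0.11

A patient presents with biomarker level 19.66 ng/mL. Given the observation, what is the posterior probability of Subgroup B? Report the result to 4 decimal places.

The responsibility of component k is π_k f_k(x) divided by Σ_j π_j f_j(x).
Component likelihoods at x = 19.66 ng/mL:
  p_A = 0.0120868
  p_B = 0.121684
  p_C = 0.0144486
Weight by the priors:
  π_A·p_A = 0.12 × 0.0120868 = 0.00145042
  π_B·p_B = 0.77 × 0.121684 = 0.0936963
  π_C·p_C = 0.11 × 0.0144486 = 0.00158935
Evidence: 0.00145042 + 0.0936963 + 0.00158935 = 0.0967361
P(Subgroup B | 19.66 ng/mL) ≈ 0.9686

0.9686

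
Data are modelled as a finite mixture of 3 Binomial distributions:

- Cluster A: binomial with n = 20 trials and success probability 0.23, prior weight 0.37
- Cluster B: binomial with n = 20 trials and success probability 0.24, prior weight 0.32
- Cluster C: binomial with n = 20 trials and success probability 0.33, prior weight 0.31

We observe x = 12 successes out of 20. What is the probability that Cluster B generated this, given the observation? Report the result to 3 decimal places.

P(component k | x) = π_k·f_k(x) / marginal(x), where marginal(x) = Σ_j π_j·f_j(x).
Binomial probabilities:
  f_A = C(20,12)·0.23^12·0.77^8 = 125970·2.19146e-08·0.123574 = 0.000341136
  f_B = C(20,12)·0.24^12·0.76^8 = 125970·3.65203e-08·0.111303 = 0.000512048
  f_C = C(20,12)·0.33^12·0.67^8 = 125970·1.66789e-06·0.0406068 = 0.00853165
Prior × likelihood for each component:
  π_A·f_A = 0.37 × 0.000341136 = 0.00012622
  π_B·f_B = 0.32 × 0.000512048 = 0.000163855
  π_C·f_C = 0.31 × 0.00853165 = 0.00264481
Denominator: 0.00012622 + 0.000163855 + 0.00264481 = 0.00293489
So the posterior for Cluster B is 0.000163855 / 0.00293489 ≈ 0.056.

0.056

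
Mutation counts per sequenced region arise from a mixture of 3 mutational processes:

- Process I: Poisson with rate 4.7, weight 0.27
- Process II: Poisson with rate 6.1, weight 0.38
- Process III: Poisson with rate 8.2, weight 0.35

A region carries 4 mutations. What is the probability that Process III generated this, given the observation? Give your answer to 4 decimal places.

0.1545

Apply Bayes' rule: the posterior for each component is proportional to its prior times its likelihood at x.
Component likelihoods at x = 4 mutations:
  f_I = 0.184925
  f_II = 0.129393
  f_III = 0.0517404
Prior × likelihood for each component:
  π_I·f_I = 0.27 × 0.184925 = 0.0499298
  π_II·f_II = 0.38 × 0.129393 = 0.0491695
  π_III·f_III = 0.35 × 0.0517404 = 0.0181091
Evidence: 0.0499298 + 0.0491695 + 0.0181091 = 0.117208
Responsibility of Process III: 0.0181091 / 0.117208 ≈ 0.1545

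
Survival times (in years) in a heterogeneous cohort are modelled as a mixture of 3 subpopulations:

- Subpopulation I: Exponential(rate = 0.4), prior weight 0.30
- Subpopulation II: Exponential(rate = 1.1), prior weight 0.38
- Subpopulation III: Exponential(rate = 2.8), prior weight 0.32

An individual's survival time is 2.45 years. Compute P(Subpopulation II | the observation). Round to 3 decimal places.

Apply Bayes' rule: the posterior for each component is proportional to its prior times its likelihood at x.
Exponential densities:
  L_I = 0.150124
  L_II = 0.0742966
  L_III = 0.00293696
Multiply by the mixture weights:
  w_I·L_I = 0.30 × 0.150124 = 0.0450373
  w_II·L_II = 0.38 × 0.0742966 = 0.0282327
  w_III·L_III = 0.32 × 0.00293696 = 0.000939827
Normaliser: 0.0450373 + 0.0282327 + 0.000939827 = 0.0742099
Responsibility of Subpopulation II: 0.0282327 / 0.0742099 ≈ 0.380

0.380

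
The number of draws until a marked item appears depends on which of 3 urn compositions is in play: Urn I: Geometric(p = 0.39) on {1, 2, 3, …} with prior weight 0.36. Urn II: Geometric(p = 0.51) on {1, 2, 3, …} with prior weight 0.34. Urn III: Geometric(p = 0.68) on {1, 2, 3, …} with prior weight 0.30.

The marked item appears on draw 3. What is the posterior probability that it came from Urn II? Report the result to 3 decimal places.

0.363

By Bayes' theorem, P(k | x) = π_k f_k(x) / Σ_j π_j f_j(x).
Geometric probabilities:
  L_I = 0.145119
  L_II = 0.122451
  L_III = 0.069632
Multiply by the mixture weights:
  π_I·L_I = 0.36 × 0.145119 = 0.0522428
  π_II·L_II = 0.34 × 0.122451 = 0.0416333
  π_III·L_III = 0.30 × 0.069632 = 0.0208896
Normaliser: 0.0522428 + 0.0416333 + 0.0208896 = 0.114766
Responsibility of Urn II: 0.0416333 / 0.114766 ≈ 0.363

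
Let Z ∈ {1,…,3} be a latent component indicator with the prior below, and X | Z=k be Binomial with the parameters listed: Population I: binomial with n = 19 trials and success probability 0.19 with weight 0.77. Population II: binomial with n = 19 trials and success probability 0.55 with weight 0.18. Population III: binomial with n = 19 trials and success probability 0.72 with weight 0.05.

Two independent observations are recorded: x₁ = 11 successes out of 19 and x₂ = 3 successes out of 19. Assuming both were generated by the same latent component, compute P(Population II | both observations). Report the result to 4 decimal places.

P(component k | x) = P(Z=k)·f_k(x) / marginal(x), where marginal(x) = Σ_j P(Z=j)·f_j(x).
Since both observations come from the same component, the likelihood for component k is f_k(x₁)·f_k(x₂).
  f_I = [0.00016315] × [0.228215] = 3.72334e-05
  f_II = [0.177055] × [0.00045584] = 8.07087e-05
  f_III = [0.0769733] × [5.16238e-07] = 3.97365e-08
Weight by the priors:
  P(Z=I)·f_I = 0.77 × 3.72334e-05 = 2.86697e-05
  P(Z=II)·f_II = 0.18 × 8.07087e-05 = 1.45276e-05
  P(Z=III)·f_III = 0.05 × 3.97365e-08 = 1.98683e-09
Denominator: 2.86697e-05 + 1.45276e-05 + 1.98683e-09 = 4.31993e-05
Responsibility of Population II: 1.45276e-05 / 4.31993e-05 ≈ 0.3363

0.3363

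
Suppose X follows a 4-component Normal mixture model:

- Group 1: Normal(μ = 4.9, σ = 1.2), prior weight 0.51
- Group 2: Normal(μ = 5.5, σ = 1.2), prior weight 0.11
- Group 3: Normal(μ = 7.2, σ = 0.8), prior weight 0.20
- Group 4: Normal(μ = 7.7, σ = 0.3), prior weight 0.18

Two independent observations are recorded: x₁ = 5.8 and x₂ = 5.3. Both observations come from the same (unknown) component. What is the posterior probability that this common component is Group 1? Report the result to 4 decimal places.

Apply Bayes' rule: the posterior for each component is proportional to its prior times its likelihood at x.
Since both observations come from the same component, the likelihood for component k is f_k(x₁)·f_k(x₂).
  p_1 = [(1/(1.2·√(2π)))·exp(−(5.8−4.9)²/(2·1.2²)) = 0.332452·exp(-0.28125) = 0.250948] × [0.314486] = 0.0789196
  p_2 = [(1/(1.2·√(2π)))·exp(−(5.8−5.5)²/(2·1.2²)) = 0.332452·exp(-0.03125) = 0.322223] × [0.327866] = 0.105646
  p_3 = [(1/(0.8·√(2π)))·exp(−(5.8−7.2)²/(2·0.8²)) = 0.498678·exp(-1.53125) = 0.107847] × [0.0297149] = 0.00320465
  p_4 = [(1/(0.3·√(2π)))·exp(−(5.8−7.7)²/(2·0.3²)) = 1.329808·exp(-20.05556) = 2.59282e-09] × [1.68409e-14] = 4.36654e-23
Unnormalised posteriors:
  π_1·p_1 = 0.51 × 0.0789196 = 0.040249
  π_2·p_2 = 0.11 × 0.105646 = 0.0116211
  π_3·p_3 = 0.20 × 0.00320465 = 0.00064093
  π_4·p_4 = 0.18 × 4.36654e-23 = 7.85977e-24
Normaliser: 0.040249 + 0.0116211 + 0.00064093 + 7.85977e-24 = 0.052511
P(Group 1 | x) = 0.040249 / 0.052511 ≈ 0.7665

0.7665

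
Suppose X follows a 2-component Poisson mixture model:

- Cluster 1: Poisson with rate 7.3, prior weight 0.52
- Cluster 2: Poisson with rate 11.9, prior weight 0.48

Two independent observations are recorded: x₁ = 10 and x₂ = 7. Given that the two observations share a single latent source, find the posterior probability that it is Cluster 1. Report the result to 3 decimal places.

0.726

Apply Bayes' rule: the posterior for each component is proportional to its prior times its likelihood at x.
Since both observations come from the same component, the likelihood for component k is f_k(x₁)·f_k(x₂).
  p_1 = [e^(−7.3)·7.3^10/10! = 0.0800048] × [0.148074] = 0.0118467
  p_2 = [e^(−11.9)·11.9^10/10! = 0.106562] × [0.0455296] = 0.00485172
Unnormalised posteriors:
  P(Z=1)·p_1 = 0.52 × 0.0118467 = 0.00616026
  P(Z=2)·p_2 = 0.48 × 0.00485172 = 0.00232883
Denominator: 0.00616026 + 0.00232883 = 0.00848909
So the posterior for Cluster 1 is 0.00616026 / 0.00848909 ≈ 0.726.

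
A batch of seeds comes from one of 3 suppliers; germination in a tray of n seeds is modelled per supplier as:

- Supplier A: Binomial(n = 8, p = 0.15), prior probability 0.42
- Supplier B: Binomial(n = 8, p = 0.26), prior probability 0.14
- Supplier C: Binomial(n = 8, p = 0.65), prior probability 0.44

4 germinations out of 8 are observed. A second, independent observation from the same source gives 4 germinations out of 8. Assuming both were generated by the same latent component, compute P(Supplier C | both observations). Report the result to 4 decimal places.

0.9153

The responsibility of component k is π_k f_k(x) divided by Σ_j π_j f_j(x).
Since both observations come from the same component, the likelihood for component k is f_k(x₁)·f_k(x₂).
  L_A = [C(8,4)·0.15^4·0.85^4 = 70·0.00050625·0.522006 = 0.0184986] × [0.0184986] = 0.000342198
  L_B = [C(8,4)·0.26^4·0.74^4 = 70·0.00456976·0.299866 = 0.095922] × [0.095922] = 0.00920103
  L_C = [C(8,4)·0.65^4·0.35^4 = 70·0.178506·0.0150062 = 0.18751] × [0.18751] = 0.0351599
Multiply by the mixture weights:
  π_A·L_A = 0.42 × 0.000342198 = 0.000143723
  π_B·L_B = 0.14 × 0.00920103 = 0.00128814
  π_C·L_C = 0.44 × 0.0351599 = 0.0154703
Evidence: 0.000143723 + 0.00128814 + 0.0154703 = 0.0169022
P(Supplier C | x₁,x₂) ≈ 0.9153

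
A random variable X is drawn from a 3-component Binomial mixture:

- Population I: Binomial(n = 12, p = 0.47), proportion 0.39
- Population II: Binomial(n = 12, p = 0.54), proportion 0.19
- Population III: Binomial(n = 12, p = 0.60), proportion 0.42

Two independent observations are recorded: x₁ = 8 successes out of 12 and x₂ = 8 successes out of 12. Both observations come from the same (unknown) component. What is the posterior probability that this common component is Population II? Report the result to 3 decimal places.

0.179

P(component k | x) = π_k·f_k(x) / marginal(x), where marginal(x) = Σ_j π_j·f_j(x).
Since both observations come from the same component, the likelihood for component k is f_k(x₁)·f_k(x₂).
  f_I = [0.0930018] × [0.0930018] = 0.00864934
  f_II = [0.160246] × [0.160246] = 0.0256787
  f_III = [0.212841] × [0.212841] = 0.0453013
Weight by the priors:
  π_I·f_I = 0.39 × 0.00864934 = 0.00337324
  π_II·f_II = 0.19 × 0.0256787 = 0.00487895
  π_III·f_III = 0.42 × 0.0453013 = 0.0190265
Normaliser: 0.00337324 + 0.00487895 + 0.0190265 = 0.0272787
So the posterior for Population II is 0.00487895 / 0.0272787 ≈ 0.179.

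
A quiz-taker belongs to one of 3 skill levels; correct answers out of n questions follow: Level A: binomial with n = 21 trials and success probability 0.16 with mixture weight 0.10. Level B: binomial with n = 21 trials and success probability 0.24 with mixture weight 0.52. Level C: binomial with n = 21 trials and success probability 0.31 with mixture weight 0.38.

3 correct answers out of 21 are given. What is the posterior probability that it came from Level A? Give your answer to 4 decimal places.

Apply Bayes' rule: the posterior for each component is proportional to its prior times its likelihood at x.
Binomial probabilities:
  f_A = C(21,3)·0.16^3·0.84^18 = 1330·0.004096·0.0433538 = 0.236178
  f_B = C(21,3)·0.24^3·0.76^18 = 1330·0.013824·0.00715558 = 0.131562
  f_C = C(21,3)·0.31^3·0.69^18 = 1330·0.029791·0.00125685 = 0.049799
Prior × likelihood for each component:
  π_A·f_A = 0.10 × 0.236178 = 0.0236178
  π_B·f_B = 0.52 × 0.131562 = 0.0684122
  π_C·f_C = 0.38 × 0.049799 = 0.0189236
Evidence: 0.0236178 + 0.0684122 + 0.0189236 = 0.110954
So the posterior for Level A is 0.0236178 / 0.110954 ≈ 0.2129.

0.2129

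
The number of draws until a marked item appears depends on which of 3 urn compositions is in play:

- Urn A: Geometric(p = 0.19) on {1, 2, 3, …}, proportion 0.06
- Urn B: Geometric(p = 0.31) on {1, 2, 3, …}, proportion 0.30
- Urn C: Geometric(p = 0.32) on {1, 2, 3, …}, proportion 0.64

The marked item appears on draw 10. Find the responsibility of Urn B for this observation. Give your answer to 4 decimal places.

0.2899

By Bayes' theorem, P(k | x) = P(Z=k) f_k(x) / Σ_j P(Z=j) f_j(x).
Component likelihoods at x = 10:
  f_A = 0.19·(1−0.19)^9 = 0.19·0.150095 = 0.028518
  f_B = 0.31·(1−0.31)^9 = 0.31·0.0354521 = 0.0109901
  f_C = 0.32·(1−0.32)^9 = 0.32·0.0310871 = 0.00994787
Multiply by the mixture weights:
  P(Z=A)·f_A = 0.06 × 0.028518 = 0.00171108
  P(Z=B)·f_B = 0.30 × 0.0109901 = 0.00329704
  P(Z=C)·f_C = 0.64 × 0.00994787 = 0.00636664
Evidence: 0.00171108 + 0.00329704 + 0.00636664 = 0.0113748
Responsibility of Urn B: 0.00329704 / 0.0113748 ≈ 0.2899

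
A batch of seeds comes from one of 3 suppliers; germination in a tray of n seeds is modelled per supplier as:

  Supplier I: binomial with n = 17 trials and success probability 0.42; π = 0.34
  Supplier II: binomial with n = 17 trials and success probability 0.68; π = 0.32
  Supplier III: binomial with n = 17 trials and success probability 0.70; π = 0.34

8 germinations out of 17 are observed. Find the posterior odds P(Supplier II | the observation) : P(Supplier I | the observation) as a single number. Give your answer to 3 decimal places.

Since P(k|x) ∝ P(Z=k) f_k(x), the posterior odds are P(Z=i) f_i(x) / (P(Z=j) f_j(x)).
Evaluate each component's likelihood at the observed value:
  p_I = C(17,8)·0.42^8·0.58^9 = 24310·0.000968265·0.00742766 = 0.174836
  p_II = C(17,8)·0.68^8·0.32^9 = 24310·0.0457163·3.51844e-05 = 0.0391026
  p_III = C(17,8)·0.70^8·0.30^9 = 24310·0.057648·1.9683e-05 = 0.0275842
Odds = (0.32/0.34) × (0.0391026/0.174836) = 0.941176 × 0.223653 ≈ 0.210

0.210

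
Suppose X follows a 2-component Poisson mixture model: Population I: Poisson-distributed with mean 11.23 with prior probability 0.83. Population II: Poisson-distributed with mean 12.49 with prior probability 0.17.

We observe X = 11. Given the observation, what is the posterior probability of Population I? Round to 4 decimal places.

By Bayes' theorem, P(k | x) = π_k f_k(x) / Σ_j π_j f_j(x).
Poisson probabilities:
  L_I = 0.119095
  L_II = 0.108816
Multiply by the mixture weights:
  π_I·L_I = 0.83 × 0.119095 = 0.0988491
  π_II·L_II = 0.17 × 0.108816 = 0.0184987
Normaliser: 0.0988491 + 0.0184987 = 0.117348
P(Population I | the observation) = 0.0988491 / 0.117348 ≈ 0.8424

0.8424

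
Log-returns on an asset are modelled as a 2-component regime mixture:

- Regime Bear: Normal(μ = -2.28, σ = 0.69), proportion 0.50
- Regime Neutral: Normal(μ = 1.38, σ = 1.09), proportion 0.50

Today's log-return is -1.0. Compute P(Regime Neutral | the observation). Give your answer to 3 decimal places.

0.246

By Bayes' theorem, P(k | x) = w_k f_k(x) / Σ_j w_j f_j(x).
Normal densities:
  f_Bear = (1/(0.69·√(2π)))·exp(−(-1.0−-2.28)²/(2·0.69²)) = 0.578177·exp(-1.72065) = 0.103465
  f_Neutral = (1/(1.09·√(2π)))·exp(−(-1.0−1.38)²/(2·1.09²)) = 0.366002·exp(-2.38381) = 0.033745
Unnormalised posteriors:
  w_Bear·f_Bear = 0.50 × 0.103465 = 0.0517325
  w_Neutral·f_Neutral = 0.50 × 0.033745 = 0.0168725
Sum: 0.0517325 + 0.0168725 = 0.068605
P(Regime Neutral | x) ≈ 0.246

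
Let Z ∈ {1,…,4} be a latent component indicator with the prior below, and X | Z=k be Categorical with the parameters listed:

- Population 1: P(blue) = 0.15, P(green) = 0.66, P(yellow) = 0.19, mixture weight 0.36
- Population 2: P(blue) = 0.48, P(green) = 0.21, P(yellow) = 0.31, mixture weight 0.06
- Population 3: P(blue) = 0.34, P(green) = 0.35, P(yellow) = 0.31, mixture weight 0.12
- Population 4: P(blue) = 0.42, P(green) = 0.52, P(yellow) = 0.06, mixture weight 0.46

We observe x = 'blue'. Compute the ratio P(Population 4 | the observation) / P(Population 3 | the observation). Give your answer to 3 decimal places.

Since P(k|x) ∝ π_k f_k(x), the posterior odds are π_i f_i(x) / (π_j f_j(x)).
Categorical probabilities:
  f_1 = 0.15
  f_2 = 0.48
  f_3 = 0.34
  f_4 = 0.42
Posterior odds = (π_4·f_4) / (π_3·f_3) = (0.46·0.42) / (0.12·0.34) = 0.1932 / 0.0408 ≈ 4.735

4.735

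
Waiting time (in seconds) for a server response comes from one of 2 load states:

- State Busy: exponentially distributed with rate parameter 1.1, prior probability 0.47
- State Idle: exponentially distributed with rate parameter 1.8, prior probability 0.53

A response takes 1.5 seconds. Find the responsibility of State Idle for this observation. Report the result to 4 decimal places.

By Bayes' theorem, P(k | x) = w_k f_k(x) / Σ_j w_j f_j(x).
Component likelihoods at x = 1.5 seconds:
  f_Busy = 1.1·e^(−1.1·1.5) = 1.1·e^(−1.6500) = 0.211255
  f_Idle = 1.8·e^(−1.8·1.5) = 1.8·e^(−2.7000) = 0.12097
Multiply by the mixture weights:
  w_Busy·f_Busy = 0.47 × 0.211255 = 0.0992898
  w_Idle·f_Idle = 0.53 × 0.12097 = 0.0641141
Denominator: 0.0992898 + 0.0641141 = 0.163404
P(State Idle | data) = 0.0641141 / 0.163404 ≈ 0.3924

0.3924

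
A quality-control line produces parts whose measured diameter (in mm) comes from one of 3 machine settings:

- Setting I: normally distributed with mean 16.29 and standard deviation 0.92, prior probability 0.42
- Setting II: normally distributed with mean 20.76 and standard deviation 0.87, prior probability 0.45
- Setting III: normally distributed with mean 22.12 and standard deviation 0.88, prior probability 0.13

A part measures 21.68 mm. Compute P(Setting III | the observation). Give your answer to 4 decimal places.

P(component k | x) = π_k·f_k(x) / marginal(x), where marginal(x) = Σ_j π_j·f_j(x).
Evaluate each component's likelihood at the observed value:
  f_I = (1/(0.92·√(2π)))·exp(−(21.68−16.29)²/(2·0.92²)) = 0.433633·exp(-17.16216) = 1.52648e-08
  f_II = (1/(0.87·√(2π)))·exp(−(21.68−20.76)²/(2·0.87²)) = 0.458554·exp(-0.55912) = 0.26216
  f_III = (1/(0.88·√(2π)))·exp(−(21.68−22.12)²/(2·0.88²)) = 0.453344·exp(-0.12500) = 0.400074
Unnormalised posteriors:
  π_I·f_I = 0.42 × 1.52648e-08 = 6.41123e-09
  π_II·f_II = 0.45 × 0.26216 = 0.117972
  π_III·f_III = 0.13 × 0.400074 = 0.0520097
Marginal: 6.41123e-09 + 0.117972 + 0.0520097 = 0.169982
P(Setting III | data) ≈ 0.3060

0.3060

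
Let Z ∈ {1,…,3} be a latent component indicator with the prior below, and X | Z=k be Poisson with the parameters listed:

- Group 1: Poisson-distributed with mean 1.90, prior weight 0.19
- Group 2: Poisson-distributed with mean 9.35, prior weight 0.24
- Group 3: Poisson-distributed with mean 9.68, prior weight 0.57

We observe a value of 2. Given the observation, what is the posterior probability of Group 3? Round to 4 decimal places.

P(component k | x) = π_k·f_k(x) / marginal(x), where marginal(x) = Σ_j π_j·f_j(x).
Evaluate each component's likelihood at the observed value:
  L_1 = 0.269971
  L_2 = 0.00380137
  L_3 = 0.00292921
Multiply by the mixture weights:
  π_1·L_1 = 0.19 × 0.269971 = 0.0512946
  π_2·L_2 = 0.24 × 0.00380137 = 0.000912328
  π_3·L_3 = 0.57 × 0.00292921 = 0.00166965
Normaliser: 0.0512946 + 0.000912328 + 0.00166965 = 0.0538765
P(Group 3 | x) ≈ 0.0310

0.0310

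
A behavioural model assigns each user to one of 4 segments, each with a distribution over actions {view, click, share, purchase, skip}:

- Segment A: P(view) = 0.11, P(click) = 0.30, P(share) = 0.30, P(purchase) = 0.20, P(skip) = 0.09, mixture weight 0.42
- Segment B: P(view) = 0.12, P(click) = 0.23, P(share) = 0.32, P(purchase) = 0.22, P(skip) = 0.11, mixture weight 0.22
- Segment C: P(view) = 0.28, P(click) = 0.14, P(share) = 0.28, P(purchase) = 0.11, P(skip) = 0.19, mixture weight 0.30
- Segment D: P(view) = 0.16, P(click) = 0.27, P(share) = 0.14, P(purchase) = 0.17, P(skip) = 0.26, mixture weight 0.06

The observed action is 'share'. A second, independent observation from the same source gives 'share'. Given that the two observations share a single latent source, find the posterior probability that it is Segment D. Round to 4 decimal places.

0.0138

P(component k | x) = π_k·f_k(x) / marginal(x), where marginal(x) = Σ_j π_j·f_j(x).
Since both observations come from the same component, the likelihood for component k is f_k(x₁)·f_k(x₂).
  f_A = [P(share | comp) = 0.30] × [0.3] = 0.09
  f_B = [P(share | comp) = 0.32] × [0.32] = 0.1024
  f_C = [P(share | comp) = 0.28] × [0.28] = 0.0784
  f_D = [P(share | comp) = 0.14] × [0.14] = 0.0196
Prior × likelihood for each component:
  π_A·f_A = 0.42 × 0.09 = 0.0378
  π_B·f_B = 0.22 × 0.1024 = 0.022528
  π_C·f_C = 0.30 × 0.0784 = 0.02352
  π_D·f_D = 0.06 × 0.0196 = 0.001176
Marginal: 0.0378 + 0.022528 + 0.02352 + 0.001176 = 0.085024
Responsibility of Segment D: 0.001176 / 0.085024 ≈ 0.0138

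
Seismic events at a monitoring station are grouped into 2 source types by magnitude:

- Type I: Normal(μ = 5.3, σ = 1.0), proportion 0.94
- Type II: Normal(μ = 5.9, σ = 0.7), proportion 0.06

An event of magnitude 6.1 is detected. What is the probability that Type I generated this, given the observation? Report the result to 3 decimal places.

Posterior ∝ prior × likelihood, so P(k | x) ∝ w_k f_k(x); normalise over all components.
Component likelihoods at x = 6.1:
  p_I = (1/(1.0·√(2π)))·exp(−(6.1−5.3)²/(2·1.0²)) = 0.398942·exp(-0.32000) = 0.289692
  p_II = (1/(0.7·√(2π)))·exp(−(6.1−5.9)²/(2·0.7²)) = 0.569918·exp(-0.04082) = 0.547124
Weight by the priors:
  w_I·p_I = 0.94 × 0.289692 = 0.27231
  w_II·p_II = 0.06 × 0.547124 = 0.0328274
Normaliser: 0.27231 + 0.0328274 = 0.305137
P(Type I | data) = 0.27231 / 0.305137 ≈ 0.892

0.892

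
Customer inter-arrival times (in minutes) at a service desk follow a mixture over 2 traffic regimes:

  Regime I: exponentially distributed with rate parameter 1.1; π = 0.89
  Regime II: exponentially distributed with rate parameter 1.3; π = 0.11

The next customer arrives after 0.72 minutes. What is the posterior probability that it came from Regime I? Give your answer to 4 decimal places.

0.8877

The responsibility of component k is P(Z=k) f_k(x) divided by Σ_j P(Z=j) f_j(x).
Component likelihoods at x = 0.72 minutes:
  p_I = 1.1·e^(−1.1·0.72) = 1.1·e^(−0.7920) = 0.498232
  p_II = 1.3·e^(−1.3·0.72) = 1.3·e^(−0.9360) = 0.509852
Prior × likelihood for each component:
  P(Z=I)·p_I = 0.89 × 0.498232 = 0.443426
  P(Z=II)·p_II = 0.11 × 0.509852 = 0.0560837
Normaliser: 0.443426 + 0.0560837 = 0.49951
Responsibility of Regime I: 0.443426 / 0.49951 ≈ 0.8877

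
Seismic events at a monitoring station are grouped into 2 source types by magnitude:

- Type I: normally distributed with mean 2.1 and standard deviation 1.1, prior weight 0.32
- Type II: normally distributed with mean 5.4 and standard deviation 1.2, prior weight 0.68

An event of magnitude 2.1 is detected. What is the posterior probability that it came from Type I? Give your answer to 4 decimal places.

By Bayes' theorem, P(k | x) = π_k f_k(x) / Σ_j π_j f_j(x).
Evaluate each component's likelihood at the observed value:
  L_I = 0.362675
  L_II = 0.00757797
Unnormalised posteriors:
  π_I·L_I = 0.32 × 0.362675 = 0.116056
  π_II·L_II = 0.68 × 0.00757797 = 0.00515302
Marginal: 0.116056 + 0.00515302 = 0.121209
P(Type I | the observation) ≈ 0.9575

0.9575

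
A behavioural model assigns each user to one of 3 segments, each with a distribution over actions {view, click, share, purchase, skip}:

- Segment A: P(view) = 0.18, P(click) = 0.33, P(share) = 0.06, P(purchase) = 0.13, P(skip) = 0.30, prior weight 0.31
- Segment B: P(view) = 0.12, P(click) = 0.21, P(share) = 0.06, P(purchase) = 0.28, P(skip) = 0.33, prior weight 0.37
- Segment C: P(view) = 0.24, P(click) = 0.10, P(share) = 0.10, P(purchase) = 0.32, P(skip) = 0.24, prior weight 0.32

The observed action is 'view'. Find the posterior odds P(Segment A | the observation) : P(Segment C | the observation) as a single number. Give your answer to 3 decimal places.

Posterior odds = (P(Z=i) f_i(x)) / (P(Z=j) f_j(x)); the normalising sum cancels.
Component likelihoods at x = 'view':
  f_A = 0.18
  f_B = 0.12
  f_C = 0.24
Odds = (0.31/0.32) × (0.18/0.24) = 0.96875 × 0.75 ≈ 0.727

0.727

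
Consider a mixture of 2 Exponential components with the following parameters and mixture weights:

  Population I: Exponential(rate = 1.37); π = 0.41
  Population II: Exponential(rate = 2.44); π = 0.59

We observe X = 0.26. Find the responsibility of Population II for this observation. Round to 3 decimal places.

0.660

By Bayes' theorem, P(k | x) = π_k f_k(x) / Σ_j π_j f_j(x).
Component likelihoods at x = 0.26:
  p_I = 0.959456
  p_II = 1.29382
Weight by the priors:
  π_I·p_I = 0.41 × 0.959456 = 0.393377
  π_II·p_II = 0.59 × 1.29382 = 0.763353
Evidence: 0.393377 + 0.763353 = 1.15673
Responsibility of Population II: 0.763353 / 1.15673 ≈ 0.660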